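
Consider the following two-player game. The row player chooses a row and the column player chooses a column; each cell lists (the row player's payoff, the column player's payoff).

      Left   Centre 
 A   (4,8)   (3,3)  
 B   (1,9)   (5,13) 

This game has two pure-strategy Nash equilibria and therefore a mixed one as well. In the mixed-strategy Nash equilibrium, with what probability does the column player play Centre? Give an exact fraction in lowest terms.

The column player's mix q on Left must make the row player indifferent between A and B.
The row player's payoff from A: 4q + 3(1−q). From B: 1q + 5(1−q).
Set equal: 3q = 2(1−q) → q = 2/5.
Probability on Centre is 1 − 2/5 = 3/5.

3/5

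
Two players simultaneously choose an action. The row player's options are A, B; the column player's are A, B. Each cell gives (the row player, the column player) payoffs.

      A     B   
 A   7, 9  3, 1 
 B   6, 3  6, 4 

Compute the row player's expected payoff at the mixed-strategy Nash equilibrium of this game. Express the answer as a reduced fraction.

The column player mixes with probability q on A, chosen so the row player is indifferent: 7q + 3(1−q) = 6q + 6(1−q) gives q = 3/4.
The row player's expected payoff (from either row, since indifferent) is 7·3/4 + 3·1/4 = 6.

6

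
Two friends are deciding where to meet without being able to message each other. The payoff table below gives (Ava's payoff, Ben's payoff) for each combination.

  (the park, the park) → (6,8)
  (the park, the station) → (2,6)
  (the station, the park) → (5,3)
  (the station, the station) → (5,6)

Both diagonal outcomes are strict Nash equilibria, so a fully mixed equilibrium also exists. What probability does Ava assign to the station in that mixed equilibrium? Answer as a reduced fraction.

2/5

Ava's mix p on the park must make Ben indifferent between the park and the station.
Ben's payoff from the park: 8p + 3(1−p). From the station: 6p + 6(1−p).
Set equal: 2p = 3(1−p) → p = 3/5.
Probability on the station is 1 − 3/5 = 2/5.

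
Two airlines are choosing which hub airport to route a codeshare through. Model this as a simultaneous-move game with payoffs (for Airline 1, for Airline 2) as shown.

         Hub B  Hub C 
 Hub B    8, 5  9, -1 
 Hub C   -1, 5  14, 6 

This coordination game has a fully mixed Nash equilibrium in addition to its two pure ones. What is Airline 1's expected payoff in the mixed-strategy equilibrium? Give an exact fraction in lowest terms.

121/14

Airline 2 mixes with probability q on Hub B, chosen so Airline 1 is indifferent: 8q + 9(1−q) = (-1)q + 14(1−q) gives q = 5/14.
Airline 1's expected payoff (from either row, since indifferent) is 8·5/14 + 9·9/14 = 121/14.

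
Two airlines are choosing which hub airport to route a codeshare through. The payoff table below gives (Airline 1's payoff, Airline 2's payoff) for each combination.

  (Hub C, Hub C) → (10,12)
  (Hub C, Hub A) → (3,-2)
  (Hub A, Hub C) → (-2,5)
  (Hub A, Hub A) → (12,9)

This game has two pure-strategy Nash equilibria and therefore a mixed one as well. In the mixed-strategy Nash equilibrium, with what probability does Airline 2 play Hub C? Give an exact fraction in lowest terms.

3/7

Airline 2's mix q on Hub C must make Airline 1 indifferent between Hub C and Hub A.
Airline 1's payoff from Hub C: 10q + 3(1−q). From Hub A: (-2)q + 12(1−q).
Set equal: 12q = 9(1−q) → q = 9/21 = 3/7.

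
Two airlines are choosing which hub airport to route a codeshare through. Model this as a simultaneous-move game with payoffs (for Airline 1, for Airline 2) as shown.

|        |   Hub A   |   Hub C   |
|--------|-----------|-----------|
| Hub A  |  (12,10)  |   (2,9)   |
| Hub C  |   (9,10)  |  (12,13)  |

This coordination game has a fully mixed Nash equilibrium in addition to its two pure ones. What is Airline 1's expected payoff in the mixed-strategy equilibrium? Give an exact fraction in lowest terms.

Airline 2 mixes with probability q on Hub A, chosen so Airline 1 is indifferent: 12q + 2(1−q) = 9q + 12(1−q) gives q = 10/13.
Airline 1's expected payoff (from either row, since indifferent) is 12·10/13 + 2·3/13 = 126/13.

126/13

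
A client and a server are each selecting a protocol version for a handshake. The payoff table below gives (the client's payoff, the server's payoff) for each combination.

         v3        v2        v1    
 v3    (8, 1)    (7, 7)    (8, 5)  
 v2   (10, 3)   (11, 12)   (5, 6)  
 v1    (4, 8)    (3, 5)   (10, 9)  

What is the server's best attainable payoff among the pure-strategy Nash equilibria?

Both v2 is a pure NE (the client: 11 ≥ 7; the server: 12 ≥ 6). The server gets 12.
Both v1 is a pure NE (the client: 10 ≥ 8; the server: 9 ≥ 8). The server gets 9.
Every other cell has a profitable deviation for at least one player. Highest of {12, 9} is 12.

12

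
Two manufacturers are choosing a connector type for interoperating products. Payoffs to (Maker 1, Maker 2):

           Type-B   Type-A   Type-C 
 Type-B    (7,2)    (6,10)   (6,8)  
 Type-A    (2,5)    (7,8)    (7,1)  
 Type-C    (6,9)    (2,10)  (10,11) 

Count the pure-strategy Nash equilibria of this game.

Both Type-A: Maker 1 gets 7 (best alternative 6); Maker 2 gets 8 (best alternative 5). Neither deviates — NE.
Both Type-C: Maker 1 gets 10 (best alternative 7); Maker 2 gets 11 (best alternative 10). Neither deviates — NE.
Both Type-B is not a NE: Maker 2 would switch to Type-A (10 > 2).
No other cell survives both best-response checks, so there are 2 pure NE.

2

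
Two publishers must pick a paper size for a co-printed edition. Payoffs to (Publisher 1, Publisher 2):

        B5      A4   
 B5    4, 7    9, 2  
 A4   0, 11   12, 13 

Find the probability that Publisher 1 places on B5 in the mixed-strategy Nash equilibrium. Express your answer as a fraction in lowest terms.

Publisher 1's mix p on B5 must make Publisher 2 indifferent between B5 and A4.
Publisher 2's payoff from B5: 7p + 11(1−p). From A4: 2p + 13(1−p).
Set equal: 5p = 2(1−p) → p = 2/7.

2/7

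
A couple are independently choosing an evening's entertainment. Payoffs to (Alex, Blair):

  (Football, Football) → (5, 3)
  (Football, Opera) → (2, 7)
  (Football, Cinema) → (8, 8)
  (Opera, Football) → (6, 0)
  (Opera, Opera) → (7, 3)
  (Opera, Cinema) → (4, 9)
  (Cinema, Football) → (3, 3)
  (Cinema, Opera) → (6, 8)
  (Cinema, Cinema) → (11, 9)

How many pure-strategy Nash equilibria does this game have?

Both Cinema: Alex gets 11 (best alternative 8); Blair gets 9 (best alternative 8). Neither deviates — NE.
Both Opera is not a NE: Blair would switch to Cinema (9 > 3).
No other cell survives both best-response checks, so there is 1 pure NE.

1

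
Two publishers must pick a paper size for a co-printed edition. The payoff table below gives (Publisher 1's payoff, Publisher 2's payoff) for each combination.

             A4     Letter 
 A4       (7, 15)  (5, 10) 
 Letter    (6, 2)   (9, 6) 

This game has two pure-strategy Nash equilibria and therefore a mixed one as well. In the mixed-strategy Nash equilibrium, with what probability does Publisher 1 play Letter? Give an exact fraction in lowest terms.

Publisher 1's mix p on A4 must make Publisher 2 indifferent between A4 and Letter.
Publisher 2's payoff from A4: 15p + 2(1−p). From Letter: 10p + 6(1−p).
Set equal: 5p = 4(1−p) → p = 4/9.
Probability on Letter is 1 − 4/9 = 5/9.

5/9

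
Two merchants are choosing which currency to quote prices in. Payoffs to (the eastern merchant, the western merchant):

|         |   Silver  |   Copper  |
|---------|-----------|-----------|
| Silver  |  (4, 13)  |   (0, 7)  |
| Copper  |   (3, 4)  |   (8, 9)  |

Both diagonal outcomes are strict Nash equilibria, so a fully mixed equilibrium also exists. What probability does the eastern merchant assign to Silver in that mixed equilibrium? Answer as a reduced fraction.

The eastern merchant's mix p on Silver must make the western merchant indifferent between Silver and Copper.
The western merchant's payoff from Silver: 13p + 4(1−p). From Copper: 7p + 9(1−p).
Set equal: 6p = 5(1−p) → p = 5/11.

5/11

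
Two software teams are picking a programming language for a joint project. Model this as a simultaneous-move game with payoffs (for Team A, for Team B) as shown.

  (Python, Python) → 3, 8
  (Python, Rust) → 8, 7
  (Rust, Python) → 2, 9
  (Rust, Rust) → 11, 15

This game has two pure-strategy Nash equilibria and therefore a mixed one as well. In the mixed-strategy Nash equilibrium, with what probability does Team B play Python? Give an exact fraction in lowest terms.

Team B's mix q on Python must make Team A indifferent between Python and Rust.
Team A's payoff from Python: 3q + 8(1−q). From Rust: 2q + 11(1−q).
Set equal: 1q = 3(1−q) → q = 3/4.

3/4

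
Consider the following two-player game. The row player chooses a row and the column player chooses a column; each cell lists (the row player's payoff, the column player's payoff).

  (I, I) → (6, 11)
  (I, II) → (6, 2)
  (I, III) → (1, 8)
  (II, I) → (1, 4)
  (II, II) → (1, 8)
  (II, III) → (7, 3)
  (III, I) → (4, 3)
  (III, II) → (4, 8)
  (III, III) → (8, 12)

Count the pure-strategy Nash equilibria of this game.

2

Both I: the row player gets 6 (best alternative 4); the column player gets 11 (best alternative 8). Neither deviates — NE.
Both III: the row player gets 8 (best alternative 7); the column player gets 12 (best alternative 8). Neither deviates — NE.
Both II is not a NE: the row player would switch to I (6 > 1).
No other cell survives both best-response checks, so there are 2 pure NE.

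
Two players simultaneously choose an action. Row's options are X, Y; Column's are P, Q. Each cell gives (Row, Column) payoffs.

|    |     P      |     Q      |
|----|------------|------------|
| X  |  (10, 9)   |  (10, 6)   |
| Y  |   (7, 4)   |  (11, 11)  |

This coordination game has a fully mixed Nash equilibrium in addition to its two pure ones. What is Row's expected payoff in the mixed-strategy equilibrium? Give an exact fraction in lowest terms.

10

Column mixes with probability q on P, chosen so Row is indifferent: 10q + 10(1−q) = 7q + 11(1−q) gives q = 1/4.
Row's expected payoff (from either row, since indifferent) is 10·1/4 + 10·3/4 = 10.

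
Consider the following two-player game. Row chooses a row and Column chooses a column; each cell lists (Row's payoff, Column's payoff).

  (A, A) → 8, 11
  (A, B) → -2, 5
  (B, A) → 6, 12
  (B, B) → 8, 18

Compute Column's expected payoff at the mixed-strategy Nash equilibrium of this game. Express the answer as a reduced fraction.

23/2

Row mixes with probability p on A, chosen so Column is indifferent: 11p + 12(1−p) = 5p + 18(1−p) gives p = 1/2.
Column's expected payoff is 11·1/2 + 12·1/2 = 23/2.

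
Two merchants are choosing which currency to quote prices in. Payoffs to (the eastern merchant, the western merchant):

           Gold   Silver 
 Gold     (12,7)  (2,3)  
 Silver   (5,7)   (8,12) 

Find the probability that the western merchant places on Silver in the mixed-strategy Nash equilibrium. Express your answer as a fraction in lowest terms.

7/13

The western merchant's mix q on Gold must make the eastern merchant indifferent between Gold and Silver.
The eastern merchant's payoff from Gold: 12q + 2(1−q). From Silver: 5q + 8(1−q).
Set equal: 7q = 6(1−q) → q = 6/13.
Probability on Silver is 1 − 6/13 = 7/13.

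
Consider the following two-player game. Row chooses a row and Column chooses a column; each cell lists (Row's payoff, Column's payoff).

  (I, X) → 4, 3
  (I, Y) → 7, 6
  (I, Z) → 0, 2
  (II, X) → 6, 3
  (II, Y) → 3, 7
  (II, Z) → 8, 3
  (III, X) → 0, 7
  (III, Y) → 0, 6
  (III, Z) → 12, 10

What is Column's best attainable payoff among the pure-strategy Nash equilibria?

10

(I, Y) is a pure NE (Row: 7 ≥ 3; Column: 6 ≥ 3). Column gets 6.
(III, Z) is a pure NE (Row: 12 ≥ 8; Column: 10 ≥ 7). Column gets 10.
Every other cell has a profitable deviation for at least one player. Highest of {6, 10} is 10.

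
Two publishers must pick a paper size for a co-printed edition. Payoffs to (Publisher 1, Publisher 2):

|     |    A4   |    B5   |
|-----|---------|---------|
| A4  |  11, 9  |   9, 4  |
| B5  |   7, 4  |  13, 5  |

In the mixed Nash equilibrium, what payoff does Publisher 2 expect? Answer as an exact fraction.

29/6

Publisher 1 mixes with probability p on A4, chosen so Publisher 2 is indifferent: 9p + 4(1−p) = 4p + 5(1−p) gives p = 1/6.
Publisher 2's expected payoff is 9·1/6 + 4·5/6 = 29/6.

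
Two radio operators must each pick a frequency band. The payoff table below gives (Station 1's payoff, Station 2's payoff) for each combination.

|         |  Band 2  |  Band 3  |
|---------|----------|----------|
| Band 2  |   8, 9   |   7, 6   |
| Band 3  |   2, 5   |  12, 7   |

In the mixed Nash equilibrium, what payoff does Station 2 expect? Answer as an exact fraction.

Station 1 mixes with probability p on Band 2, chosen so Station 2 is indifferent: 9p + 5(1−p) = 6p + 7(1−p) gives p = 2/5.
Station 2's expected payoff is 9·2/5 + 5·3/5 = 33/5.

33/5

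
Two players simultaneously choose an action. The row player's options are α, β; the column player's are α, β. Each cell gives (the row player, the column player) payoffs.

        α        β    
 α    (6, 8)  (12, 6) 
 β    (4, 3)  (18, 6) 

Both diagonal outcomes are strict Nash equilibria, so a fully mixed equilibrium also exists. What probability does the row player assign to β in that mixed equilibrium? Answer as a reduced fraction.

2/5

The row player's mix p on α must make the column player indifferent between α and β.
The column player's payoff from α: 8p + 3(1−p). From β: 6p + 6(1−p).
Set equal: 2p = 3(1−p) → p = 3/5.
Probability on β is 1 − 3/5 = 2/5.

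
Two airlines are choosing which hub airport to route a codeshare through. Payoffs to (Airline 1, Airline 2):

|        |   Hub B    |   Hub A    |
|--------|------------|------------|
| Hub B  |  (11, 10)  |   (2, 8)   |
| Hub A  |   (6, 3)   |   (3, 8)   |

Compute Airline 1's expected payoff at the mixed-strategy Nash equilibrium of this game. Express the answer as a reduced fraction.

7/2

Airline 2 mixes with probability q on Hub B, chosen so Airline 1 is indifferent: 11q + 2(1−q) = 6q + 3(1−q) gives q = 1/6.
Airline 1's expected payoff (from either row, since indifferent) is 11·1/6 + 2·5/6 = 7/2.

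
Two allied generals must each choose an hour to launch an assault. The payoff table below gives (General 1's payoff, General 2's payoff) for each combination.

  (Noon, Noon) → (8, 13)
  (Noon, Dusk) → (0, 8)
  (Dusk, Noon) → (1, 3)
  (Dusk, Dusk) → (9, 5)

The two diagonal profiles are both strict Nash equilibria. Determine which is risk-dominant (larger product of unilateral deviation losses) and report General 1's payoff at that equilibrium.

At both Noon: General 1 loses 8 − 1 = 7 by deviating; General 2 loses 13 − 8 = 5. Product = 7·5 = 35.
At both Dusk: General 1 loses 9 − 0 = 9 by deviating; General 2 loses 5 − 3 = 2. Product = 9·2 = 18.
35 > 18, so both Noon is risk-dominant. General 1's payoff there is 8.

8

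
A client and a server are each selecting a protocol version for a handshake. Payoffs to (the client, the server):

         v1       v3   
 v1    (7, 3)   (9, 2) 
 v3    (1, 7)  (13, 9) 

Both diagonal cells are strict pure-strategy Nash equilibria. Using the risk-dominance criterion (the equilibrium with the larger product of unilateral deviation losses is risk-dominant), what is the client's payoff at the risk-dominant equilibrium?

At both v1: the client loses 7 − 1 = 6 by deviating; the server loses 3 − 2 = 1. Product = 6·1 = 6.
At both v3: the client loses 13 − 9 = 4 by deviating; the server loses 9 − 7 = 2. Product = 4·2 = 8.
8 > 6, so both v3 is risk-dominant. The client's payoff there is 13.

13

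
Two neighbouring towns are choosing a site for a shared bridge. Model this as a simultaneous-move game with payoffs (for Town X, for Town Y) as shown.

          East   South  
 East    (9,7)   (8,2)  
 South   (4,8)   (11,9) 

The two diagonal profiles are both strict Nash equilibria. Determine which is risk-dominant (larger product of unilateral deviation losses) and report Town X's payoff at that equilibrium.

9

At both East: Town X loses 9 − 4 = 5 by deviating; Town Y loses 7 − 2 = 5. Product = 5·5 = 25.
At both South: Town X loses 11 − 8 = 3 by deviating; Town Y loses 9 − 8 = 1. Product = 3·1 = 3.
25 > 3, so both East is risk-dominant. Town X's payoff there is 9.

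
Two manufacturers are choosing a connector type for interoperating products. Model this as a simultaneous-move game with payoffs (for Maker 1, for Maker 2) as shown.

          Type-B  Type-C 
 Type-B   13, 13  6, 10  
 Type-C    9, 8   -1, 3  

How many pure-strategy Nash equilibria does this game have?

1

Both Type-B: Maker 1 gets 13 (best alternative 9); Maker 2 gets 13 (best alternative 10). Neither deviates — NE.
Both Type-C is not a NE: Maker 1 would switch to Type-B (6 > -1).
No other cell survives both best-response checks, so there is 1 pure NE.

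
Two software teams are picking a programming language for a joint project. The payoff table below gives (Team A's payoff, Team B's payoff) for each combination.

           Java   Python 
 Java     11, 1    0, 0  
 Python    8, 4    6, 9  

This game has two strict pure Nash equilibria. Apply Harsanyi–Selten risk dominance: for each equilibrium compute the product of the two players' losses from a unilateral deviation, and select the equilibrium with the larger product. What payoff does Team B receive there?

At both Java: Team A loses 11 − 8 = 3 by deviating; Team B loses 1 − 0 = 1. Product = 3·1 = 3.
At both Python: Team A loses 6 − 0 = 6 by deviating; Team B loses 9 − 4 = 5. Product = 6·5 = 30.
30 > 3, so both Python is risk-dominant. Team B's payoff there is 9.

9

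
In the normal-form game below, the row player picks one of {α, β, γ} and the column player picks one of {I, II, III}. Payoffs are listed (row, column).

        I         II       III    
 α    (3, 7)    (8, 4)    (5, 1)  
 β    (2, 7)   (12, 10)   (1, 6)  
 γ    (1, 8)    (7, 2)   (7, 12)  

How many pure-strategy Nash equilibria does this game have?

3

(α, I): the row player gets 3 (best alternative 2); the column player gets 7 (best alternative 4). Neither deviates — NE.
(β, II): the row player gets 12 (best alternative 8); the column player gets 10 (best alternative 7). Neither deviates — NE.
(γ, III): the row player gets 7 (best alternative 5); the column player gets 12 (best alternative 8). Neither deviates — NE.
(β, I) is not a NE: the row player would switch to α (3 > 2).
No other cell survives both best-response checks, so there are 3 pure NE.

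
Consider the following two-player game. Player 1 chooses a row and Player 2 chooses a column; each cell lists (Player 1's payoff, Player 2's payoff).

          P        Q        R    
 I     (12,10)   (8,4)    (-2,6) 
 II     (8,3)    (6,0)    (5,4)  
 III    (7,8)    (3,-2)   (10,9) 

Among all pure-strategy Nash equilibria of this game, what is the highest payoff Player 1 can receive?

(I, P) is a pure NE (Player 1: 12 ≥ 8; Player 2: 10 ≥ 6). Player 1 gets 12.
(III, R) is a pure NE (Player 1: 10 ≥ 5; Player 2: 9 ≥ 8). Player 1 gets 10.
Every other cell has a profitable deviation for at least one player. Highest of {12, 10} is 12.

12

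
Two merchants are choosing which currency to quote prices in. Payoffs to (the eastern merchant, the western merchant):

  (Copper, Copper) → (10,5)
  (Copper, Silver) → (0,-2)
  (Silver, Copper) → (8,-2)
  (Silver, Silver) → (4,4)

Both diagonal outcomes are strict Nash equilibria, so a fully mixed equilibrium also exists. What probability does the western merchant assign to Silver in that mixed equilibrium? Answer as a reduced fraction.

The western merchant's mix q on Copper must make the eastern merchant indifferent between Copper and Silver.
The eastern merchant's payoff from Copper: 10q + 0(1−q). From Silver: 8q + 4(1−q).
Set equal: 2q = 4(1−q) → q = 4/6 = 2/3.
Probability on Silver is 1 − 2/3 = 1/3.

1/3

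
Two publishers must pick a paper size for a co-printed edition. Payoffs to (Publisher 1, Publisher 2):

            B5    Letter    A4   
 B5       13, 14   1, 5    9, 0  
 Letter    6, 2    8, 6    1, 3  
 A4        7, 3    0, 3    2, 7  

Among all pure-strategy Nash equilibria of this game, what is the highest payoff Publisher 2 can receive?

14

Both B5 is a pure NE (Publisher 1: 13 ≥ 7; Publisher 2: 14 ≥ 5). Publisher 2 gets 14.
Both Letter is a pure NE (Publisher 1: 8 ≥ 1; Publisher 2: 6 ≥ 3). Publisher 2 gets 6.
Every other cell has a profitable deviation for at least one player. Highest of {14, 6} is 14.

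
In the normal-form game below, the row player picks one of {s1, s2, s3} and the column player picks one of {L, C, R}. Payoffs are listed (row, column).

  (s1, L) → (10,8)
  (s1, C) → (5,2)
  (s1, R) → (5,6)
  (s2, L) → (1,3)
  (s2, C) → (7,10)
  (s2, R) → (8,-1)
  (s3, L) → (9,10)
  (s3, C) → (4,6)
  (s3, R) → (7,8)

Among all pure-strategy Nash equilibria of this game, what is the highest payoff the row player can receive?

10

(s1, L) is a pure NE (the row player: 10 ≥ 9; the column player: 8 ≥ 6). The row player gets 10.
(s2, C) is a pure NE (the row player: 7 ≥ 5; the column player: 10 ≥ 3). The row player gets 7.
Every other cell has a profitable deviation for at least one player. Highest of {10, 7} is 10.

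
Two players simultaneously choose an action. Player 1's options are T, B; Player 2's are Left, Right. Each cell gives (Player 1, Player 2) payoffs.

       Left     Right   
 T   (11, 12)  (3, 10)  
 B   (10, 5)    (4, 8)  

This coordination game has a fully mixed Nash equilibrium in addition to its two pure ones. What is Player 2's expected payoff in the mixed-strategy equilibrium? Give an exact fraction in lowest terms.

Player 1 mixes with probability p on T, chosen so Player 2 is indifferent: 12p + 5(1−p) = 10p + 8(1−p) gives p = 3/5.
Player 2's expected payoff is 12·3/5 + 5·2/5 = 46/5.

46/5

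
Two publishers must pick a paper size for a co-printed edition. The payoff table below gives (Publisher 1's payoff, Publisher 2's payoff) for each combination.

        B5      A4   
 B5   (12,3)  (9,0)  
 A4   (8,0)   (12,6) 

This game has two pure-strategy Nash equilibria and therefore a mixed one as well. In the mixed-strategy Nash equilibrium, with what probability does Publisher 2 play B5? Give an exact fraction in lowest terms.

Publisher 2's mix q on B5 must make Publisher 1 indifferent between B5 and A4.
Publisher 1's payoff from B5: 12q + 9(1−q). From A4: 8q + 12(1−q).
Set equal: 4q = 3(1−q) → q = 3/7.

3/7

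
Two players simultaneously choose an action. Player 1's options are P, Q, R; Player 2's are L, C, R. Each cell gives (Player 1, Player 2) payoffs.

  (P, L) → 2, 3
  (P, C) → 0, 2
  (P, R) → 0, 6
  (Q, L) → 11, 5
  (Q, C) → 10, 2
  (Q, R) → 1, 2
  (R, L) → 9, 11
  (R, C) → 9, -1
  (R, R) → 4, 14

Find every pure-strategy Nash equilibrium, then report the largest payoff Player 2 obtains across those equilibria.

(Q, L) is a pure NE (Player 1: 11 ≥ 9; Player 2: 5 ≥ 2). Player 2 gets 5.
(R, R) is a pure NE (Player 1: 4 ≥ 1; Player 2: 14 ≥ 11). Player 2 gets 14.
Every other cell has a profitable deviation for at least one player. Highest of {5, 14} is 14.

14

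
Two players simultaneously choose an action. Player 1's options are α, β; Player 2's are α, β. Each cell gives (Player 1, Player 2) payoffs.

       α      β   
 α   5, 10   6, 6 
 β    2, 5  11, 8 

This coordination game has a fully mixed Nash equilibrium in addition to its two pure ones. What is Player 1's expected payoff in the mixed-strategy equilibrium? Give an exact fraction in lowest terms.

Player 2 mixes with probability q on α, chosen so Player 1 is indifferent: 5q + 6(1−q) = 2q + 11(1−q) gives q = 5/8.
Player 1's expected payoff (from either row, since indifferent) is 5·5/8 + 6·3/8 = 43/8.

43/8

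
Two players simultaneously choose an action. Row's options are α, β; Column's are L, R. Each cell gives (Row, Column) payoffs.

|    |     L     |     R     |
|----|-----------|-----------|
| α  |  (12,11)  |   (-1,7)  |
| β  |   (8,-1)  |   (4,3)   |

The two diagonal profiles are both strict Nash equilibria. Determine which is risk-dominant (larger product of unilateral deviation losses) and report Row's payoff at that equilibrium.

4

At (α, L): Row loses 12 − 8 = 4 by deviating; Column loses 11 − 7 = 4. Product = 4·4 = 16.
At (β, R): Row loses 4 − (-1) = 5 by deviating; Column loses 3 − (-1) = 4. Product = 5·4 = 20.
20 > 16, so (β, R) is risk-dominant. Row's payoff there is 4.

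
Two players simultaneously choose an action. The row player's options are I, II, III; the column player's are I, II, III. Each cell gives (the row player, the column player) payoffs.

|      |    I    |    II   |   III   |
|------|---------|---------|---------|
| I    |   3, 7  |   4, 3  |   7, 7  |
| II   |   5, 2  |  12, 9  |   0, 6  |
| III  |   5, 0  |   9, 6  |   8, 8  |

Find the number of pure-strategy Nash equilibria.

2

Both II: the row player gets 12 (best alternative 9); the column player gets 9 (best alternative 6). Neither deviates — NE.
Both III: the row player gets 8 (best alternative 7); the column player gets 8 (best alternative 6). Neither deviates — NE.
Both I is not a NE: the row player would switch to II (5 > 3).
No other cell survives both best-response checks, so there are 2 pure NE.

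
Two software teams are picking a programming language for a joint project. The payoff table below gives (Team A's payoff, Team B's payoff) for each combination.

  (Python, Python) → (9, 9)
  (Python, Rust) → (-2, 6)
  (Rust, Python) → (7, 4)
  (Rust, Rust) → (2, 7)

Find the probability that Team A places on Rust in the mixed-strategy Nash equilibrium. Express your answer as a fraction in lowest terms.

Team A's mix p on Python must make Team B indifferent between Python and Rust.
Team B's payoff from Python: 9p + 4(1−p). From Rust: 6p + 7(1−p).
Set equal: 3p = 3(1−p) → p = 3/6 = 1/2.
Probability on Rust is 1 − 1/2 = 1/2.

1/2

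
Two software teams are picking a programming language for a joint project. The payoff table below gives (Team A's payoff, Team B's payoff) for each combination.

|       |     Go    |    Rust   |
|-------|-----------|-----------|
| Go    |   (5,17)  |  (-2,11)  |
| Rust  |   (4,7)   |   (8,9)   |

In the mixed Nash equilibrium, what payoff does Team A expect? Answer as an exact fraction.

48/11

Team B mixes with probability q on Go, chosen so Team A is indifferent: 5q + (-2)(1−q) = 4q + 8(1−q) gives q = 10/11.
Team A's expected payoff (from either row, since indifferent) is 5·10/11 + (-2)·1/11 = 48/11.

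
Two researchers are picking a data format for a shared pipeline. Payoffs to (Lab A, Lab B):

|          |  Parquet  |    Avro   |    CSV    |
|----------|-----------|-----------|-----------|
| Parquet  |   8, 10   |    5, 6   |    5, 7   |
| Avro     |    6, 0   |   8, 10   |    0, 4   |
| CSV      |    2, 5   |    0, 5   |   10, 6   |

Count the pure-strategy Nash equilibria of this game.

3

Both Parquet: Lab A gets 8 (best alternative 6); Lab B gets 10 (best alternative 7). Neither deviates — NE.
Both Avro: Lab A gets 8 (best alternative 5); Lab B gets 10 (best alternative 4). Neither deviates — NE.
Both CSV: Lab A gets 10 (best alternative 5); Lab B gets 6 (best alternative 5). Neither deviates — NE.
(Avro, Parquet) is not a NE: Lab A would switch to Parquet (8 > 6).
No other cell survives both best-response checks, so there are 3 pure NE.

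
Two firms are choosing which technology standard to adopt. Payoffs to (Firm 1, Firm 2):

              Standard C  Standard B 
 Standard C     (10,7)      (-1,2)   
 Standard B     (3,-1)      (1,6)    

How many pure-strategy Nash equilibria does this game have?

2

Both Standard C: Firm 1 gets 10 (best alternative 3); Firm 2 gets 7 (best alternative 2). Neither deviates — NE.
Both Standard B: Firm 1 gets 1 (best alternative -1); Firm 2 gets 6 (best alternative -1). Neither deviates — NE.
(Standard C, Standard B) is not a NE: Firm 1 would switch to Standard B (1 > -1).
No other cell survives both best-response checks, so there are 2 pure NE.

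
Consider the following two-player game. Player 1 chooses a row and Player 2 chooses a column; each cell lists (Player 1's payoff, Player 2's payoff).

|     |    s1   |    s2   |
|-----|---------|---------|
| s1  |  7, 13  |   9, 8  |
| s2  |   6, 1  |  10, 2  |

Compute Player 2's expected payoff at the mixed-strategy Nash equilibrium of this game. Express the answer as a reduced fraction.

Player 1 mixes with probability p on s1, chosen so Player 2 is indifferent: 13p + 1(1−p) = 8p + 2(1−p) gives p = 1/6.
Player 2's expected payoff is 13·1/6 + 1·5/6 = 3.

3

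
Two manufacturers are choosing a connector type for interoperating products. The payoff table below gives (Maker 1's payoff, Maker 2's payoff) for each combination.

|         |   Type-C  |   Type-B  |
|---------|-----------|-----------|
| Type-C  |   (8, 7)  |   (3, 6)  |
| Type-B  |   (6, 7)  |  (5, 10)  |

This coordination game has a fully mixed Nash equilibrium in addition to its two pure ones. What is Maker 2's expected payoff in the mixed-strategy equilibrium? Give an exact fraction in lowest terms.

Maker 1 mixes with probability p on Type-C, chosen so Maker 2 is indifferent: 7p + 7(1−p) = 6p + 10(1−p) gives p = 3/4.
Maker 2's expected payoff is 7·3/4 + 7·1/4 = 7.

7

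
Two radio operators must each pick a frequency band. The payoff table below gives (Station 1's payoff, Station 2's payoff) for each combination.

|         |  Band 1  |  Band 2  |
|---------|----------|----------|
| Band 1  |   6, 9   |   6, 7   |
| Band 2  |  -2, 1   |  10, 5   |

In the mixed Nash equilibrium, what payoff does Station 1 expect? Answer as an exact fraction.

6

Station 2 mixes with probability q on Band 1, chosen so Station 1 is indifferent: 6q + 6(1−q) = (-2)q + 10(1−q) gives q = 1/3.
Station 1's expected payoff (from either row, since indifferent) is 6·1/3 + 6·2/3 = 6.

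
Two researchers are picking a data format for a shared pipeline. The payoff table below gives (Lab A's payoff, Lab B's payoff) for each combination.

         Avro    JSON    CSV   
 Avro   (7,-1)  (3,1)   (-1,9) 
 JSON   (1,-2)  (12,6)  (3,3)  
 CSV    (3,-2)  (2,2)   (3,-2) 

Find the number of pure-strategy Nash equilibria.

1

Both JSON: Lab A gets 12 (best alternative 3); Lab B gets 6 (best alternative 3). Neither deviates — NE.
Both CSV is not a NE: Lab B would switch to JSON (2 > -2).
No other cell survives both best-response checks, so there is 1 pure NE.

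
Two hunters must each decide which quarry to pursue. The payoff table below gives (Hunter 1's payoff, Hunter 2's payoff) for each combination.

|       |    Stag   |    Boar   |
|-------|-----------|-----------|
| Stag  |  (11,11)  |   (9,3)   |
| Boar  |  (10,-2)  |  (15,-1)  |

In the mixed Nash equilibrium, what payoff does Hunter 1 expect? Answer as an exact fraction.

75/7

Hunter 2 mixes with probability q on Stag, chosen so Hunter 1 is indifferent: 11q + 9(1−q) = 10q + 15(1−q) gives q = 6/7.
Hunter 1's expected payoff (from either row, since indifferent) is 11·6/7 + 9·1/7 = 75/7.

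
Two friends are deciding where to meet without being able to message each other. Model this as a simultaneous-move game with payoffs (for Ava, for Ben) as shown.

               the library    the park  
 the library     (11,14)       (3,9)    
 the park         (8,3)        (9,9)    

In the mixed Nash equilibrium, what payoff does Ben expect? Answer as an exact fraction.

Ava mixes with probability p on the library, chosen so Ben is indifferent: 14p + 3(1−p) = 9p + 9(1−p) gives p = 6/11.
Ben's expected payoff is 14·6/11 + 3·5/11 = 9.

9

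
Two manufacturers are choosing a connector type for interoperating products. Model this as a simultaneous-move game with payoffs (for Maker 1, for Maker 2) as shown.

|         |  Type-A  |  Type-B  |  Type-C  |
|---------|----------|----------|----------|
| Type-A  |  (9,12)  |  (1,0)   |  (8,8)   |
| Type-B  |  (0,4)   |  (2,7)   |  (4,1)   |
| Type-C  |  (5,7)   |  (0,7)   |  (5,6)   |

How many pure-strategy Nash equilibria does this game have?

2

Both Type-A: Maker 1 gets 9 (best alternative 5); Maker 2 gets 12 (best alternative 8). Neither deviates — NE.
Both Type-B: Maker 1 gets 2 (best alternative 1); Maker 2 gets 7 (best alternative 4). Neither deviates — NE.
Both Type-C is not a NE: Maker 1 would switch to Type-A (8 > 5).
No other cell survives both best-response checks, so there are 2 pure NE.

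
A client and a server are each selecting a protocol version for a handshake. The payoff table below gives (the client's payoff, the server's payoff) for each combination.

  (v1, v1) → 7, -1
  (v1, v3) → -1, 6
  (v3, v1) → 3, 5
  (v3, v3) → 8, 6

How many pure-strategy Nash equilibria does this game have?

1

Both v3: the client gets 8 (best alternative -1); the server gets 6 (best alternative 5). Neither deviates — NE.
Both v1 is not a NE: the server would switch to v3 (6 > -1).
No other cell survives both best-response checks, so there is 1 pure NE.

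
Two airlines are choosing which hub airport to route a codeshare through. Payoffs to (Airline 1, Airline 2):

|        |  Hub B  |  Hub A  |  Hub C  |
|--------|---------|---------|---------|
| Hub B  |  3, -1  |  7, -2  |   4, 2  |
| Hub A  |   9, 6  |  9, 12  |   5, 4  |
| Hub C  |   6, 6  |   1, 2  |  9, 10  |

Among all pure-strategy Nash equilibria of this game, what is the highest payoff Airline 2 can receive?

12

Both Hub A is a pure NE (Airline 1: 9 ≥ 7; Airline 2: 12 ≥ 6). Airline 2 gets 12.
Both Hub C is a pure NE (Airline 1: 9 ≥ 5; Airline 2: 10 ≥ 6). Airline 2 gets 10.
Every other cell has a profitable deviation for at least one player. Highest of {12, 10} is 12.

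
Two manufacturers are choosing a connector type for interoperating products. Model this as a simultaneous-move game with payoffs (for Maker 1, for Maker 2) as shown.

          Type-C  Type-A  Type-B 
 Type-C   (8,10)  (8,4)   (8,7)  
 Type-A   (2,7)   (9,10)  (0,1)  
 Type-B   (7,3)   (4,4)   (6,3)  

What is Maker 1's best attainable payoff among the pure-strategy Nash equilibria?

Both Type-C is a pure NE (Maker 1: 8 ≥ 7; Maker 2: 10 ≥ 7). Maker 1 gets 8.
Both Type-A is a pure NE (Maker 1: 9 ≥ 8; Maker 2: 10 ≥ 7). Maker 1 gets 9.
Every other cell has a profitable deviation for at least one player. Highest of {8, 9} is 9.

9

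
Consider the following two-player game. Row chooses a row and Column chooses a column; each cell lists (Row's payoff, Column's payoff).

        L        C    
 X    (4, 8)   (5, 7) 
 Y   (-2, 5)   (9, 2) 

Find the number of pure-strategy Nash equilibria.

(X, L): Row gets 4 (best alternative -2); Column gets 8 (best alternative 7). Neither deviates — NE.
(Y, C) is not a NE: Column would switch to L (5 > 2).
No other cell survives both best-response checks, so there is 1 pure NE.

1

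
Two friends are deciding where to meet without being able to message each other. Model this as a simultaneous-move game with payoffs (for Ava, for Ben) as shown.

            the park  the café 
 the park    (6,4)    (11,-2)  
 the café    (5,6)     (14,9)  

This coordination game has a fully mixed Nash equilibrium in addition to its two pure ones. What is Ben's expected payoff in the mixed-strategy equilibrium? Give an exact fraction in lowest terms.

16/3

Ava mixes with probability p on the park, chosen so Ben is indifferent: 4p + 6(1−p) = (-2)p + 9(1−p) gives p = 1/3.
Ben's expected payoff is 4·1/3 + 6·2/3 = 16/3.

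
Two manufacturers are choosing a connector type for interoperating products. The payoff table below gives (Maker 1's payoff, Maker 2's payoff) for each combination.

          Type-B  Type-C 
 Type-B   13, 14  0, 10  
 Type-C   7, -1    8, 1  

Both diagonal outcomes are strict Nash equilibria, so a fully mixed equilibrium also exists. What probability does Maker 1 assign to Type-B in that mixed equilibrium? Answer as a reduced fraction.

1/3

Maker 1's mix p on Type-B must make Maker 2 indifferent between Type-B and Type-C.
Maker 2's payoff from Type-B: 14p + (-1)(1−p). From Type-C: 10p + 1(1−p).
Set equal: 4p = 2(1−p) → p = 2/6 = 1/3.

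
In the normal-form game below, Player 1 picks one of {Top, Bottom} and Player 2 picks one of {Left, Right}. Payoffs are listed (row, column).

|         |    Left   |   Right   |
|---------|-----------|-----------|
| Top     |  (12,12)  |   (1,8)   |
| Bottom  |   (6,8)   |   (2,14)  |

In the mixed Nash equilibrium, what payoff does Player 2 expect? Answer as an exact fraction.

Player 1 mixes with probability p on Top, chosen so Player 2 is indifferent: 12p + 8(1−p) = 8p + 14(1−p) gives p = 3/5.
Player 2's expected payoff is 12·3/5 + 8·2/5 = 52/5.

52/5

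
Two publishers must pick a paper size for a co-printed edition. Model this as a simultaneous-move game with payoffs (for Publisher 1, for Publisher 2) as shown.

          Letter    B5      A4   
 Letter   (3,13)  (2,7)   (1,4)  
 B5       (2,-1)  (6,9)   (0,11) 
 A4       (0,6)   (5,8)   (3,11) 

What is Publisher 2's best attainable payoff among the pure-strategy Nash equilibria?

Both Letter is a pure NE (Publisher 1: 3 ≥ 2; Publisher 2: 13 ≥ 7). Publisher 2 gets 13.
Both A4 is a pure NE (Publisher 1: 3 ≥ 1; Publisher 2: 11 ≥ 8). Publisher 2 gets 11.
Every other cell has a profitable deviation for at least one player. Highest of {13, 11} is 13.

13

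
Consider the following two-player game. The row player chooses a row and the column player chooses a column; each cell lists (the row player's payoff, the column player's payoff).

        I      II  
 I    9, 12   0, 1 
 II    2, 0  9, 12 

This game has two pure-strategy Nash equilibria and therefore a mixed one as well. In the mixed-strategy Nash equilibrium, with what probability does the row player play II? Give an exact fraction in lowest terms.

The row player's mix p on I must make the column player indifferent between I and II.
The column player's payoff from I: 12p + 0(1−p). From II: 1p + 12(1−p).
Set equal: 11p = 12(1−p) → p = 12/23.
Probability on II is 1 − 12/23 = 11/23.

11/23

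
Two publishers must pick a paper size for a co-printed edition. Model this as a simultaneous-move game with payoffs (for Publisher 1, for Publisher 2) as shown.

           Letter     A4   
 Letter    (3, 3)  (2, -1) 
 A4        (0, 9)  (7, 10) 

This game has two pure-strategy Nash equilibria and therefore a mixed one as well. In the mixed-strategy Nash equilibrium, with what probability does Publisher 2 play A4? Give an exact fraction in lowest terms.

Publisher 2's mix q on Letter must make Publisher 1 indifferent between Letter and A4.
Publisher 1's payoff from Letter: 3q + 2(1−q). From A4: 0q + 7(1−q).
Set equal: 3q = 5(1−q) → q = 5/8.
Probability on A4 is 1 − 5/8 = 3/8.

3/8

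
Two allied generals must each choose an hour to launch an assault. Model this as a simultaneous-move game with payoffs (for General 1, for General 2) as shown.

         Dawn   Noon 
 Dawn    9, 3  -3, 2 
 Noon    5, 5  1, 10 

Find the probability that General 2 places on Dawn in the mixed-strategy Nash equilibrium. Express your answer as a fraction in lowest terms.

1/2

General 2's mix q on Dawn must make General 1 indifferent between Dawn and Noon.
General 1's payoff from Dawn: 9q + (-3)(1−q). From Noon: 5q + 1(1−q).
Set equal: 4q = 4(1−q) → q = 4/8 = 1/2.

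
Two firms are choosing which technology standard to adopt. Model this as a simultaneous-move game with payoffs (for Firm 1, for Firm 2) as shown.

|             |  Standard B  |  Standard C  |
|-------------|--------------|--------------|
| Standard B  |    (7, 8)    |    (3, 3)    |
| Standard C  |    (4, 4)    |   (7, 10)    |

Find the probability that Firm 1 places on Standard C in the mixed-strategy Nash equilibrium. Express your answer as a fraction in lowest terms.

5/11

Firm 1's mix p on Standard B must make Firm 2 indifferent between Standard B and Standard C.
Firm 2's payoff from Standard B: 8p + 4(1−p). From Standard C: 3p + 10(1−p).
Set equal: 5p = 6(1−p) → p = 6/11.
Probability on Standard C is 1 − 6/11 = 5/11.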